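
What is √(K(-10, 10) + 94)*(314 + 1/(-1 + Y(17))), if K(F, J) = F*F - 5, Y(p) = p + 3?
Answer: 17901*√21/19 ≈ 4317.5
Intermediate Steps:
Y(p) = 3 + p
K(F, J) = -5 + F² (K(F, J) = F² - 5 = -5 + F²)
√(K(-10, 10) + 94)*(314 + 1/(-1 + Y(17))) = √((-5 + (-10)²) + 94)*(314 + 1/(-1 + (3 + 17))) = √((-5 + 100) + 94)*(314 + 1/(-1 + 20)) = √(95 + 94)*(314 + 1/19) = √189*(314 + 1/19) = (3*√21)*(5967/19) = 17901*√21/19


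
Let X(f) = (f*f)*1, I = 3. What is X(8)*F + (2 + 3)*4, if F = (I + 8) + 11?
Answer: 1428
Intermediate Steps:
X(f) = f**2 (X(f) = f**2*1 = f**2)
F = 22 (F = (3 + 8) + 11 = 11 + 11 = 22)
X(8)*F + (2 + 3)*4 = 8**2*22 + (2 + 3)*4 = 64*22 + 5*4 = 1408 + 20 = 1428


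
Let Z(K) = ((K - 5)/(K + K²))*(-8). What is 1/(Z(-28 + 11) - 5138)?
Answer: -17/87335 ≈ -0.00019465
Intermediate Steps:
Z(K) = -8*(-5 + K)/(K + K²) (Z(K) = ((-5 + K)/(K + K²))*(-8) = -8*(-5 + K)/(K + K²))
1/(Z(-28 + 11) - 5138) = 1/(8*(5 - (-28 + 11))/((-28 + 11)*(1 + (-28 + 11))) - 5138) = 1/(8*(5 - 1*(-17))/(-17*(1 - 17)) - 5138) = 1/(8*(-1/17)*(5 + 17)/(-16) - 5138) = 1/(8*(-1/17)*(-1/16)*22 - 5138) = 1/(11/17 - 5138) = 1/(-87335/17) = -17/87335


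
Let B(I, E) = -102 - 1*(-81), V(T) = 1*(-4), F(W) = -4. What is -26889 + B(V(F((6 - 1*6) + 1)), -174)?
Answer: -26910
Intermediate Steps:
V(T) = -4
B(I, E) = -21 (B(I, E) = -102 + 81 = -21)
-26889 + B(V(F((6 - 1*6) + 1)), -174) = -26889 - 21 = -26910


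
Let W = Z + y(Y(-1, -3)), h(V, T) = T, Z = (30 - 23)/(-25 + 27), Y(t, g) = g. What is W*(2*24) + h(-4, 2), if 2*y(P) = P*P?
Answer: 386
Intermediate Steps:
Z = 7/2 ≈ 3.5000
y(P) = P²/2 (y(P) = (P*P)/2 = P²/2)
W = 8 (W = 7/2 + (½)*(-3)² = 7/2 + (½)*9 = 7/2 + 9/2 = 8)
W*(2*24) + h(-4, 2) = 8*(2*24) + 2 = 8*48 + 2 = 384 + 2 = 386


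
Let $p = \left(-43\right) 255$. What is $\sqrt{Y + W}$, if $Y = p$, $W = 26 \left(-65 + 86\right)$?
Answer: $i \sqrt{10419} \approx 102.07 i$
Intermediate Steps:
$W = 546$ ($W = 26 \cdot 21 = 546$)
$p = -10965$
$Y = -10965$
$\sqrt{Y + W} = \sqrt{-10965 + 546} = \sqrt{-10419} = i \sqrt{10419}$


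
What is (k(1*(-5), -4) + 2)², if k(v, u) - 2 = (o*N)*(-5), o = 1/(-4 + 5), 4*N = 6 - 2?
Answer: 1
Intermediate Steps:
N = 1 (N = (6 - 2)/4 = (¼)*4 = 1)
o = 1 (o = 1/1 = 1)
k(v, u) = -3 (k(v, u) = 2 + (1*1)*(-5) = 2 + 1*(-5) = 2 - 5 = -3)
(k(1*(-5), -4) + 2)² = (-3 + 2)² = (-1)² = 1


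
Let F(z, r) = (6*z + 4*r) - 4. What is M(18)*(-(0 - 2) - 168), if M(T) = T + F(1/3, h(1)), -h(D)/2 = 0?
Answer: -2656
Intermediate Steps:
h(D) = 0 (h(D) = -2*0 = 0)
F(z, r) = -4 + 4*r + 6*z (F(z, r) = (4*r + 6*z) - 4 = -4 + 4*r + 6*z)
M(T) = -2 + T (M(T) = T + (-4 + 4*0 + 6/3) = T + (-4 + 0 + 6*(⅓)) = T + (-4 + 0 + 2) = T - 2 = -2 + T)
M(18)*(-(0 - 2) - 168) = (-2 + 18)*(-(0 - 2) - 168) = 16*(-1*(-2) - 168) = 16*(2 - 168) = 16*(-166) = -2656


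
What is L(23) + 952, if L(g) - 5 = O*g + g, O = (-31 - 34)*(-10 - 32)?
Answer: 63770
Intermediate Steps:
O = 2730 (O = -65*(-42) = 2730)
L(g) = 5 + 2731*g (L(g) = 5 + (2730*g + g) = 5 + 2731*g)
L(23) + 952 = (5 + 2731*23) + 952 = (5 + 62813) + 952 = 62818 + 952 = 63770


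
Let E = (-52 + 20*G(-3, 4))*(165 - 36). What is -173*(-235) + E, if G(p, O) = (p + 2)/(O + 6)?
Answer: 33689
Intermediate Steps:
G(p, O) = (2 + p)/(6 + O)
E = -6966 (E = (-52 + 20*((2 - 3)/(6 + 4)))*(165 - 36) = (-52 + 20*(-1/10))*129 = (-52 - 2)*129 = -54*129 = -6966)
-173*(-235) + E = -173*(-235) - 6966 = 40655 - 6966 = 33689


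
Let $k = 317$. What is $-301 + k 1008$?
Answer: $319235$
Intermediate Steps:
$-301 + k 1008 = -301 + 317 \cdot 1008 = -301 + 319536 = 319235$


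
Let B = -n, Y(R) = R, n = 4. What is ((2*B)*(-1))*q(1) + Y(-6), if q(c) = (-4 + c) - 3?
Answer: -54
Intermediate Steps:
B = -4 (B = -1*4 = -4)
q(c) = -7 + c
((2*B)*(-1))*q(1) + Y(-6) = ((2*(-4))*(-1))*(-7 + 1) - 6 = -8*(-1)*(-6) - 6 = 8*(-6) - 6 = -48 - 6 = -54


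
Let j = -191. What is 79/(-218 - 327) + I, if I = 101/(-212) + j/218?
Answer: -173023/115540 ≈ -1.4975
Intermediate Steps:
I = -31255/23108 (I = 101/(-212) - 191/218 = 101*(-1/212) - 191*1/218 = -101/212 - 191/218 = -31255/23108 ≈ -1.3526)
79/(-218 - 327) + I = 79/(-218 - 327) - 31255/23108 = 79/(-545) - 31255/23108 = 79*(-1/545) - 31255/23108 = -79/545 - 31255/23108 = -173023/115540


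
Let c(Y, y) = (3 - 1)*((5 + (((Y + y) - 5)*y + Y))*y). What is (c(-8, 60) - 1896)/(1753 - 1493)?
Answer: 84036/65 ≈ 1292.9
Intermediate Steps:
c(Y, y) = 2*y*(5 + Y + y*(-5 + Y + y)) (c(Y, y) = 2*((5 + ((-5 + Y + y)*y + Y))*y) = 2*((5 + (y*(-5 + Y + y) + Y))*y) = 2*((5 + (Y + y*(-5 + Y + y)))*y) = 2*((5 + Y + y*(-5 + Y + y))*y) = 2*(y*(5 + Y + y*(-5 + Y + y))) = 2*y*(5 + Y + y*(-5 + Y + y)))
(c(-8, 60) - 1896)/(1753 - 1493) = (2*60*(5 - 8 + 60² - 5*60 - 8*60) - 1896)/(1753 - 1493) = (2*60*(5 - 8 + 3600 - 300 - 480) - 1896)/260 = (2*60*2817 - 1896)*(1/260) = (338040 - 1896)*(1/260) = 336144*(1/260) = 84036/65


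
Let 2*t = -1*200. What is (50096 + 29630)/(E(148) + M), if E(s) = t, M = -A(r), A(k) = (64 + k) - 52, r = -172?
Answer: 39863/30 ≈ 1328.8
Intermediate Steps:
A(k) = 12 + k
M = 160 (M = -(12 - 172) = -1*(-160) = 160)
t = -100 (t = (-1*200)/2 = (1/2)*(-200) = -100)
E(s) = -100
(50096 + 29630)/(E(148) + M) = (50096 + 29630)/(-100 + 160) = 79726/60 = 79726*(1/60) = 39863/30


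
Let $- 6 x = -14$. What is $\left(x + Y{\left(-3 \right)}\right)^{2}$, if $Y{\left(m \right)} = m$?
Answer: $\frac{4}{9} \approx 0.44444$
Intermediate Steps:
$x = \frac{7}{3}$ ($x = \left(- \frac{1}{6}\right) \left(-14\right) = \frac{7}{3} \approx 2.3333$)
$\left(x + Y{\left(-3 \right)}\right)^{2} = \left(\frac{7}{3} - 3\right)^{2} = \left(- \frac{2}{3}\right)^{2} = \frac{4}{9}$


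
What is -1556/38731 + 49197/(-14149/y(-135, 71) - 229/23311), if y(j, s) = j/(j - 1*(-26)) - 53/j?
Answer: -46681342282993394/8172939488061271 ≈ -5.7117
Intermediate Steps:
y(j, s) = -53/j + j/(26 + j) (y(j, s) = j/(j + 26) - 53/j = j/(26 + j) - 53/j = -53/j + j/(26 + j))
-1556/38731 + 49197/(-14149/y(-135, 71) - 229/23311) = -1556/38731 + 49197/(-14149*(-135*(26 - 135)/(-1378 + (-135)² - 53*(-135))) - 229/23311) = -1556*1/38731 + 49197/(-14149*14715/(-1378 + 18225 + 7155) - 229*1/23311) = -1556/38731 + 49197/(-14149/((-1/135*(-1/109)*24002)) - 229/23311) = -1556/38731 + 49197/(-14149/24002/14715 - 229/23311) = -1556/38731 + 49197/(-14149*14715/24002 - 229/23311) = -1556/38731 + 49197/(-208202535/24002 - 229/23311) = -1556/38731 + 49197/(-4853414789843/559510622) = -1556/38731 + 49197*(-559510622/4853414789843) = -1556/38731 - 1196793220458/211018034341 = -46681342282993394/8172939488061271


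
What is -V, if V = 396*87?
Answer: -34452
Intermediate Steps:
V = 34452
-V = -1*34452 = -34452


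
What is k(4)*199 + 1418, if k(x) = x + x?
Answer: 3010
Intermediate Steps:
k(x) = 2*x
k(4)*199 + 1418 = (2*4)*199 + 1418 = 8*199 + 1418 = 1592 + 1418 = 3010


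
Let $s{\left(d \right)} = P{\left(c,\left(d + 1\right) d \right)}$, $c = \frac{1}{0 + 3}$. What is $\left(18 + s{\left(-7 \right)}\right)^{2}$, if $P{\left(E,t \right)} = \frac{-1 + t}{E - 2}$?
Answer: $\frac{1089}{25} \approx 43.56$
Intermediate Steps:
$c = \frac{1}{3} \approx 0.33333$
$P{\left(E,t \right)} = \frac{-1 + t}{-2 + E}$
$s{\left(d \right)} = \frac{3}{5} - \frac{3 d \left(1 + d\right)}{5}$ ($s{\left(d \right)} = \frac{-1 + \left(d + 1\right) d}{-2 + \frac{1}{3}} = \frac{-1 + \left(1 + d\right) d}{- \frac{5}{3}} = - \frac{3 \left(-1 + d \left(1 + d\right)\right)}{5} = \frac{3}{5} - \frac{3 d \left(1 + d\right)}{5}$)
$\left(18 + s{\left(-7 \right)}\right)^{2} = \left(18 + \left(\frac{3}{5} - - \frac{21 \left(1 - 7\right)}{5}\right)\right)^{2} = \left(18 + \left(\frac{3}{5} - \left(- \frac{21}{5}\right) \left(-6\right)\right)\right)^{2} = \left(18 + \left(\frac{3}{5} - \frac{126}{5}\right)\right)^{2} = \left(18 - \frac{123}{5}\right)^{2} = \left(- \frac{33}{5}\right)^{2} = \frac{1089}{25}$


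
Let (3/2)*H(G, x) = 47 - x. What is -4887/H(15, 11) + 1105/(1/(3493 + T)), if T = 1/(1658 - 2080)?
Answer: 6514935181/1688 ≈ 3.8596e+6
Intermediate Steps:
H(G, x) = 94/3 - 2*x/3 (H(G, x) = 2*(47 - x)/3 = 94/3 - 2*x/3)
T = -1/422 (T = 1/(-422) = -1/422 ≈ -0.0023697)
-4887/H(15, 11) + 1105/(1/(3493 + T)) = -4887/(94/3 - 2/3*11) + 1105/(1/(3493 - 1/422)) = -4887/(94/3 - 22/3) + 1105/(1/(1474045/422)) = -4887/24 + 1105/(422/1474045) = -4887*1/24 + 1105*(1474045/422) = -1629/8 + 1628819725/422 = 6514935181/1688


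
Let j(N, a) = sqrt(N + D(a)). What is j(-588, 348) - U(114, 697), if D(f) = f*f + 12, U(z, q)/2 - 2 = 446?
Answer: -896 + 36*sqrt(93) ≈ -548.83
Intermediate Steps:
U(z, q) = 896 (U(z, q) = 4 + 2*446 = 4 + 892 = 896)
D(f) = 12 + f**2 (D(f) = f**2 + 12 = 12 + f**2)
j(N, a) = sqrt(12 + N + a**2) (j(N, a) = sqrt(N + (12 + a**2)) = sqrt(12 + N + a**2))
j(-588, 348) - U(114, 697) = sqrt(12 - 588 + 348**2) - 1*896 = sqrt(12 - 588 + 121104) - 896 = sqrt(120528) - 896 = 36*sqrt(93) - 896 = -896 + 36*sqrt(93)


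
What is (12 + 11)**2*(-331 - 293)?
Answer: -330096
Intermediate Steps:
(12 + 11)**2*(-331 - 293) = 23**2*(-624) = 529*(-624) = -330096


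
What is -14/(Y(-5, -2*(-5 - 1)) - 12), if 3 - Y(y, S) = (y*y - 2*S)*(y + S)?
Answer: 7/8 ≈ 0.87500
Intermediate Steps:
Y(y, S) = 3 - (S + y)*(y² - 2*S) (Y(y, S) = 3 - (y*y - 2*S)*(y + S) = 3 - (y² - 2*S)*(S + y) = 3 - (S + y)*(y² - 2*S))
-14/(Y(-5, -2*(-5 - 1)) - 12) = -14/((3 - 1*(-5)³ + 2*(-2*(-5 - 1))² - 1*(-2*(-5 - 1))*(-5)² + 2*(-2*(-5 - 1))*(-5)) - 12) = -14/((3 - 1*(-125) + 2*(-2*(-6))² - 1*(-2*(-6))*25 + 2*(-2*(-6))*(-5)) - 12) = -14/((3 + 125 + 2*12² - 1*12*25 + 2*12*(-5)) - 12) = -14/((3 + 125 + 2*144 - 300 - 120) - 12) = -14/((3 + 125 + 288 - 300 - 120) - 12) = -14/(-4 - 12) = -14/(-16) = -14*(-1/16) = 7/8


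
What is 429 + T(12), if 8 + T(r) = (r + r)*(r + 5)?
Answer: 829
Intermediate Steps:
T(r) = -8 + 2*r*(5 + r) (T(r) = -8 + (r + r)*(r + 5) = -8 + (2*r)*(5 + r) = -8 + 2*r*(5 + r))
429 + T(12) = 429 + (-8 + 2*12**2 + 10*12) = 429 + (-8 + 2*144 + 120) = 429 + (-8 + 288 + 120) = 429 + 400 = 829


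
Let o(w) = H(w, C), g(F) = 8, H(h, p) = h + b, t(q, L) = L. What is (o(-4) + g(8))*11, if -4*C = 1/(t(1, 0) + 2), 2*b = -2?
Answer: 33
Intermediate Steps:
b = -1 (b = (½)*(-2) = -1)
C = -⅛ (C = -1/(4*(0 + 2)) = -¼/2 = -¼*½ = -⅛ ≈ -0.12500)
H(h, p) = -1 + h (H(h, p) = h - 1 = -1 + h)
o(w) = -1 + w
(o(-4) + g(8))*11 = ((-1 - 4) + 8)*11 = (-5 + 8)*11 = 3*11 = 33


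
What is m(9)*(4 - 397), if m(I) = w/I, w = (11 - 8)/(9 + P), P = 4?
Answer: -131/13 ≈ -10.077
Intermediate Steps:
w = 3/13 (w = (11 - 8)/(9 + 4) = 3/13 ≈ 0.23077)
m(I) = 3/(13*I)
m(9)*(4 - 397) = ((3/13)/9)*(4 - 397) = ((3/13)*(⅑))*(-393) = (1/39)*(-393) = -131/13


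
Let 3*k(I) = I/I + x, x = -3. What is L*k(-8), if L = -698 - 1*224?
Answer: 1844/3 ≈ 614.67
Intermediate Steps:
k(I) = -⅔ (k(I) = (I/I - 3)/3 = (1 - 3)/3 = (⅓)*(-2) = -⅔)
L = -922 (L = -698 - 224 = -922)
L*k(-8) = -922*(-⅔) = 1844/3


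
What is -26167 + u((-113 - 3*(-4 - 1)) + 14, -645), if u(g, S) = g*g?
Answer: -19111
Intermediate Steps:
u(g, S) = g**2
-26167 + u((-113 - 3*(-4 - 1)) + 14, -645) = -26167 + ((-113 - 3*(-4 - 1)) + 14)**2 = -26167 + ((-113 - 3*(-5)) + 14)**2 = -26167 + ((-113 + 15) + 14)**2 = -26167 + (-98 + 14)**2 = -26167 + (-84)**2 = -26167 + 7056 = -19111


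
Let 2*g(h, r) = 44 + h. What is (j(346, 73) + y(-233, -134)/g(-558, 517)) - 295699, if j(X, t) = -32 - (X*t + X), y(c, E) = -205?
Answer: -82582890/257 ≈ -3.2133e+5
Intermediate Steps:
g(h, r) = 22 + h/2 (g(h, r) = (44 + h)/2 = 22 + h/2)
j(X, t) = -32 - X - X*t (j(X, t) = -32 - (X + X*t) = -32 + (-X - X*t) = -32 - X - X*t)
(j(346, 73) + y(-233, -134)/g(-558, 517)) - 295699 = ((-32 - 1*346 - 1*346*73) - 205/(22 + (½)*(-558))) - 295699 = ((-32 - 346 - 25258) - 205/(22 - 279)) - 295699 = (-25636 - 205/(-257)) - 295699 = (-25636 - 205*(-1/257)) - 295699 = (-25636 + 205/257) - 295699 = -6588247/257 - 295699 = -82582890/257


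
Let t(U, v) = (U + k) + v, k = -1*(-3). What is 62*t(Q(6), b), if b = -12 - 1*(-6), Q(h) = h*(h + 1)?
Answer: 2418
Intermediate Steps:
Q(h) = h*(1 + h)
k = 3
b = -6 (b = -12 + 6 = -6)
t(U, v) = 3 + U + v (t(U, v) = (U + 3) + v = (3 + U) + v = 3 + U + v)
62*t(Q(6), b) = 62*(3 + 6*(1 + 6) - 6) = 62*(3 + 6*7 - 6) = 62*(3 + 42 - 6) = 62*39 = 2418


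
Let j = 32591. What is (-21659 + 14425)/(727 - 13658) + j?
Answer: 421441455/12931 ≈ 32592.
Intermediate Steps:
(-21659 + 14425)/(727 - 13658) + j = (-21659 + 14425)/(727 - 13658) + 32591 = -7234/(-12931) + 32591 = -7234*(-1/12931) + 32591 = 7234/12931 + 32591 = 421441455/12931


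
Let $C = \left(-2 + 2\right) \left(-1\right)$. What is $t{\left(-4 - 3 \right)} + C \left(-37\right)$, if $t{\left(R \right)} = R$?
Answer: $-7$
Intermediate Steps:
$C = 0$ ($C = 0 \left(-1\right) = 0$)
$t{\left(-4 - 3 \right)} + C \left(-37\right) = \left(-4 - 3\right) + 0 \left(-37\right) = -7 + 0 = -7$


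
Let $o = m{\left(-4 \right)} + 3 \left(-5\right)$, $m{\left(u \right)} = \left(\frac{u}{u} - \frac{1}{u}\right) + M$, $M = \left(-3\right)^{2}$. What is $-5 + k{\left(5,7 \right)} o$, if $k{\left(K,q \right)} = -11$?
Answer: $\frac{189}{4} \approx 47.25$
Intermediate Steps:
$M = 9$
$m{\left(u \right)} = 10 - \frac{1}{u}$ ($m{\left(u \right)} = \left(\frac{u}{u} - \frac{1}{u}\right) + 9 = \left(1 - \frac{1}{u}\right) + 9 = 10 - \frac{1}{u}$)
$o = - \frac{19}{4}$ ($o = \left(10 - \frac{1}{-4}\right) + 3 \left(-5\right) = \left(10 - - \frac{1}{4}\right) - 15 = \left(10 + \frac{1}{4}\right) - 15 = \frac{41}{4} - 15 = - \frac{19}{4} \approx -4.75$)
$-5 + k{\left(5,7 \right)} o = -5 - - \frac{209}{4} = -5 + \frac{209}{4} = \frac{189}{4}$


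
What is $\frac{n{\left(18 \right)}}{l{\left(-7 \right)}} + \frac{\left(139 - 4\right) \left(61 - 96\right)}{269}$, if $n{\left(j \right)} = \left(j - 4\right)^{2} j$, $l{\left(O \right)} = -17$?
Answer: $- \frac{1029357}{4573} \approx -225.09$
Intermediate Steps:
$n{\left(j \right)} = j \left(-4 + j\right)^{2}$ ($n{\left(j \right)} = \left(-4 + j\right)^{2} j = j \left(-4 + j\right)^{2}$)
$\frac{n{\left(18 \right)}}{l{\left(-7 \right)}} + \frac{\left(139 - 4\right) \left(61 - 96\right)}{269} = \frac{18 \left(-4 + 18\right)^{2}}{-17} + \frac{\left(139 - 4\right) \left(61 - 96\right)}{269} = 18 \cdot 14^{2} \left(- \frac{1}{17}\right) + 135 \left(-35\right) \frac{1}{269} = 18 \cdot 196 \left(- \frac{1}{17}\right) - \frac{4725}{269} = 3528 \left(- \frac{1}{17}\right) - \frac{4725}{269} = - \frac{3528}{17} - \frac{4725}{269} = - \frac{1029357}{4573}$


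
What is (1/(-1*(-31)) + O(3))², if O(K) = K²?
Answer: 78400/961 ≈ 81.582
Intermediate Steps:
(1/(-1*(-31)) + O(3))² = (1/(-1*(-31)) + 3²)² = (1/31 + 9)² = (280/31)² = 78400/961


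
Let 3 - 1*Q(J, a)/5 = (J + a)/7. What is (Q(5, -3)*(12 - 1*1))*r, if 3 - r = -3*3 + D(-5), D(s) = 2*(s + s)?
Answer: 33440/7 ≈ 4777.1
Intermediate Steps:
D(s) = 4*s (D(s) = 2*(2*s) = 4*s)
Q(J, a) = 15 - 5*J/7 - 5*a/7 (Q(J, a) = 15 - 5*(J + a)/7 = 15 - 5*(J/7 + a/7) = 15 + (-5*J/7 - 5*a/7) = 15 - 5*J/7 - 5*a/7)
r = 32 (r = 3 - (-3*3 + 4*(-5)) = 3 - (-9 - 20) = 3 - 1*(-29) = 3 + 29 = 32)
(Q(5, -3)*(12 - 1*1))*r = ((15 - 5/7*5 - 5/7*(-3))*(12 - 1*1))*32 = ((15 - 25/7 + 15/7)*(12 - 1))*32 = ((95/7)*11)*32 = (1045/7)*32 = 33440/7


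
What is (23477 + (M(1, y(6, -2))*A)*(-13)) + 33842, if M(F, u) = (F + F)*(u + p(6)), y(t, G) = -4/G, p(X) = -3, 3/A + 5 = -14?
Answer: 1088983/19 ≈ 57315.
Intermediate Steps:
A = -3/19 (A = 3/(-5 - 14) = 3/(-19) = 3*(-1/19) = -3/19 ≈ -0.15789)
M(F, u) = 2*F*(-3 + u) (M(F, u) = (F + F)*(u - 3) = (2*F)*(-3 + u) = 2*F*(-3 + u))
(23477 + (M(1, y(6, -2))*A)*(-13)) + 33842 = (23477 + ((2*1*(-3 - 4/(-2)))*(-3/19))*(-13)) + 33842 = (23477 + ((2*1*(-3 - 4*(-1/2)))*(-3/19))*(-13)) + 33842 = (23477 + ((2*1*(-3 + 2))*(-3/19))*(-13)) + 33842 = (23477 + ((2*1*(-1))*(-3/19))*(-13)) + 33842 = (23477 - 2*(-3/19)*(-13)) + 33842 = (23477 + (6/19)*(-13)) + 33842 = (23477 - 78/19) + 33842 = 445985/19 + 33842 = 1088983/19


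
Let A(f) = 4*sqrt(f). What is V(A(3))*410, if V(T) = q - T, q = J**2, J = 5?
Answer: 10250 - 1640*sqrt(3) ≈ 7409.4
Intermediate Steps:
q = 25 (q = 5**2 = 25)
V(T) = 25 - T
V(A(3))*410 = (25 - 4*sqrt(3))*410 = 10250 - 1640*sqrt(3)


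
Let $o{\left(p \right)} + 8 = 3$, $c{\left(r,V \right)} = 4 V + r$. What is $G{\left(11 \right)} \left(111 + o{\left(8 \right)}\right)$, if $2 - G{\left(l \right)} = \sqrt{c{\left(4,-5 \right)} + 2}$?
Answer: $212 - 106 i \sqrt{14} \approx 212.0 - 396.62 i$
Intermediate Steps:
$c{\left(r,V \right)} = r + 4 V$
$o{\left(p \right)} = -5$ ($o{\left(p \right)} = -8 + 3 = -5$)
$G{\left(l \right)} = 2 - i \sqrt{14}$ ($G{\left(l \right)} = 2 - \sqrt{\left(4 + 4 \left(-5\right)\right) + 2} = 2 - \sqrt{\left(4 - 20\right) + 2} = 2 - \sqrt{-16 + 2} = 2 - \sqrt{-14} = 2 - i \sqrt{14}$)
$G{\left(11 \right)} \left(111 + o{\left(8 \right)}\right) = \left(2 - i \sqrt{14}\right) \left(111 - 5\right) = \left(2 - i \sqrt{14}\right) 106 = 212 - 106 i \sqrt{14}$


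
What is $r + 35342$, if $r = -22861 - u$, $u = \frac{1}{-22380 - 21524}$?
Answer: $\frac{547965825}{43904} \approx 12481.0$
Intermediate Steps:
$u = - \frac{1}{43904}$ ($u = \frac{1}{-43904} = - \frac{1}{43904} \approx -2.2777 \cdot 10^{-5}$)
$r = - \frac{1003689343}{43904}$ ($r = -22861 - - \frac{1}{43904} = -22861 + \frac{1}{43904} = - \frac{1003689343}{43904} \approx -22861.0$)
$r + 35342 = - \frac{1003689343}{43904} + 35342 = \frac{547965825}{43904}$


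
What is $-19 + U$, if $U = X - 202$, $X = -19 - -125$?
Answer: $-115$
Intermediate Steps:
$X = 106$ ($X = -19 + 125 = 106$)
$U = -96$ ($U = 106 - 202 = -96$)
$-19 + U = -19 - 96 = -115$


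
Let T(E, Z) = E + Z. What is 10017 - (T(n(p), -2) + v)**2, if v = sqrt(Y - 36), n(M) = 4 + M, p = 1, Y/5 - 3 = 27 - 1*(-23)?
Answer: 9779 - 6*sqrt(229) ≈ 9688.2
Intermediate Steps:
Y = 265 (Y = 15 + 5*(27 - 1*(-23)) = 15 + 5*(27 + 23) = 15 + 5*50 = 15 + 250 = 265)
v = sqrt(229) (v = sqrt(265 - 36) = sqrt(229) ≈ 15.133)
10017 - (T(n(p), -2) + v)**2 = 10017 - (((4 + 1) - 2) + sqrt(229))**2 = 10017 - ((5 - 2) + sqrt(229))**2 = 10017 - (3 + sqrt(229))**2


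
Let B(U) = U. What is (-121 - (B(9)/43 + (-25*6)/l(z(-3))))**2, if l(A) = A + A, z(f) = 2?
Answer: 51825601/7396 ≈ 7007.3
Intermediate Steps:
l(A) = 2*A
(-121 - (B(9)/43 + (-25*6)/l(z(-3))))**2 = (-121 - (9/43 + (-25*6)/((2*2))))**2 = (-121 - (9*(1/43) - 150/4))**2 = (-121 - (9/43 - 150*1/4))**2 = (-121 - (9/43 - 75/2))**2 = (-121 - 1*(-3207/86))**2 = (-121 + 3207/86)**2 = (-7199/86)**2 = 51825601/7396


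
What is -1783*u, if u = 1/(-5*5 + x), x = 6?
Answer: 1783/19 ≈ 93.842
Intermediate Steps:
u = -1/19 (u = 1/(-5*5 + 6) = 1/(-25 + 6) = 1/(-19) = -1/19 ≈ -0.052632)
-1783*u = -1783*(-1/19) = 1783/19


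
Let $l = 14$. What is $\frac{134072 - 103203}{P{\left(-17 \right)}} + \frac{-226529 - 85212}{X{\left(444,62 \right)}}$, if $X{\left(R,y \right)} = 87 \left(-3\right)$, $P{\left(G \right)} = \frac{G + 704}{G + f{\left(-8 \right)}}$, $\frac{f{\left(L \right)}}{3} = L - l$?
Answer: $- \frac{151516360}{59769} \approx -2535.0$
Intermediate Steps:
$f{\left(L \right)} = -42 + 3 L$ ($f{\left(L \right)} = 3 \left(L - 14\right) = 3 \left(-14 + L\right) = -42 + 3 L$)
$P{\left(G \right)} = \frac{704 + G}{-66 + G}$ ($P{\left(G \right)} = \frac{G + 704}{G + \left(-42 + 3 \left(-8\right)\right)} = \frac{704 + G}{G - 66} = \frac{704 + G}{-66 + G}$)
$X{\left(R,y \right)} = -261$
$\frac{134072 - 103203}{P{\left(-17 \right)}} + \frac{-226529 - 85212}{X{\left(444,62 \right)}} = \frac{134072 - 103203}{\frac{1}{-66 - 17} \left(704 - 17\right)} + \frac{-226529 - 85212}{-261} = \frac{134072 - 103203}{\frac{1}{-83} \cdot 687} + \left(-226529 - 85212\right) \left(- \frac{1}{261}\right) = \frac{30869}{\left(- \frac{1}{83}\right) 687} - - \frac{311741}{261} = \frac{30869}{- \frac{687}{83}} + \frac{311741}{261} = 30869 \left(- \frac{83}{687}\right) + \frac{311741}{261} = - \frac{2562127}{687} + \frac{311741}{261} = - \frac{151516360}{59769}$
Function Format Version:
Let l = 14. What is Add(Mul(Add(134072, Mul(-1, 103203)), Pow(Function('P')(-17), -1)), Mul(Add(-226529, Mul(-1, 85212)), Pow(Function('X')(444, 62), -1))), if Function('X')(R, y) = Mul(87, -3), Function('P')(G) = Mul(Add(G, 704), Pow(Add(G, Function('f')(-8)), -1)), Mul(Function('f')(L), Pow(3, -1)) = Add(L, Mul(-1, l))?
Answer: Rational(-151516360, 59769) ≈ -2535.0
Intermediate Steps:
Function('f')(L) = Add(-42, Mul(3, L)) (Function('f')(L) = Mul(3, Add(L, Mul(-1, 14))) = Mul(3, Add(L, -14)) = Mul(3, Add(-14, L)) = Add(-42, Mul(3, L)))
Function('P')(G) = Mul(Pow(Add(-66, G), -1), Add(704, G)) (Function('P')(G) = Mul(Add(G, 704), Pow(Add(G, Add(-42, Mul(3, -8))), -1)) = Mul(Add(704, G), Pow(Add(G, Add(-42, -24)), -1)) = Mul(Add(704, G), Pow(Add(G, -66), -1)) = Mul(Add(704, G), Pow(Add(-66, G), -1)) = Mul(Pow(Add(-66, G), -1), Add(704, G)))
Function('X')(R, y) = -261
Add(Mul(Add(134072, Mul(-1, 103203)), Pow(Function('P')(-17), -1)), Mul(Add(-226529, Mul(-1, 85212)), Pow(Function('X')(444, 62), -1))) = Add(Mul(Add(134072, Mul(-1, 103203)), Pow(Mul(Pow(Add(-66, -17), -1), Add(704, -17)), -1)), Mul(Add(-226529, Mul(-1, 85212)), Pow(-261, -1))) = Add(Mul(Add(134072, -103203), Pow(Mul(Pow(-83, -1), 687), -1)), Mul(Add(-226529, -85212), Rational(-1, 261))) = Add(Mul(30869, Pow(Mul(Rational(-1, 83), 687), -1)), Mul(-311741, Rational(-1, 261))) = Add(Mul(30869, Pow(Rational(-687, 83), -1)), Rational(311741, 261)) = Add(Mul(30869, Rational(-83, 687)), Rational(311741, 261)) = Add(Rational(-2562127, 687), Rational(311741, 261)) = Rational(-151516360, 59769)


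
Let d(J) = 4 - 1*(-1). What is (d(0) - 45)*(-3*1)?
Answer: 120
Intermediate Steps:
d(J) = 5 (d(J) = 4 + 1 = 5)
(d(0) - 45)*(-3*1) = (5 - 45)*(-3*1) = -40*(-3) = 120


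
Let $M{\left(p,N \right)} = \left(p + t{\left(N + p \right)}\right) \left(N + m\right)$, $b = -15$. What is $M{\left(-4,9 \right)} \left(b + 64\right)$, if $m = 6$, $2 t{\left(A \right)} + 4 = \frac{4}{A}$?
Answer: $-4116$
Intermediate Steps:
$t{\left(A \right)} = -2 + \frac{2}{A}$ ($t{\left(A \right)} = -2 + \frac{4 \frac{1}{A}}{2} = -2 + \frac{2}{A}$)
$M{\left(p,N \right)} = \left(6 + N\right) \left(-2 + p + \frac{2}{N + p}\right)$ ($M{\left(p,N \right)} = \left(p - \left(2 - \frac{2}{N + p}\right)\right) \left(N + 6\right) = \left(-2 + p + \frac{2}{N + p}\right) \left(6 + N\right) = \left(6 + N\right) \left(-2 + p + \frac{2}{N + p}\right)$)
$M{\left(-4,9 \right)} \left(b + 64\right) = \frac{12 - 108 - -48 - 18 \left(-1 + 9 - 4\right) - 4 \left(6 + 9\right) \left(9 - 4\right)}{9 - 4} \left(-15 + 64\right) = \frac{12 - 108 + 48 - 18 \cdot 4 - 60 \cdot 5}{5} \cdot 49 = \frac{12 - 108 + 48 - 72 - 300}{5} \cdot 49 = \frac{1}{5} \left(-420\right) 49 = \left(-84\right) 49 = -4116$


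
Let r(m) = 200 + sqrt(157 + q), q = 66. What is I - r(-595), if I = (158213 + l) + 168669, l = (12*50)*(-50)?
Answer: 296682 - sqrt(223) ≈ 2.9667e+5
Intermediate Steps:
l = -30000 (l = 600*(-50) = -30000)
r(m) = 200 + sqrt(223) (r(m) = 200 + sqrt(157 + 66) = 200 + sqrt(223))
I = 296882 (I = (158213 - 30000) + 168669 = 128213 + 168669 = 296882)
I - r(-595) = 296882 - (200 + sqrt(223)) = 296882 + (-200 - sqrt(223)) = 296682 - sqrt(223)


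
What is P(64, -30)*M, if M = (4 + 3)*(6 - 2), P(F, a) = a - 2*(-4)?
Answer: -616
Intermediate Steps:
P(F, a) = 8 + a (P(F, a) = a + 8 = 8 + a)
M = 28 (M = 7*4 = 28)
P(64, -30)*M = (8 - 30)*28 = -22*28 = -616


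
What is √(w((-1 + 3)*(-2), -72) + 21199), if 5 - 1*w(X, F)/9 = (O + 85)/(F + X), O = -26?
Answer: 5*√1227457/38 ≈ 145.78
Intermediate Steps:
w(X, F) = 45 - 531/(F + X) (w(X, F) = 45 - 9*(-26 + 85)/(F + X) = 45 - 531/(F + X))
√(w((-1 + 3)*(-2), -72) + 21199) = √(9*(-59 + 5*(-72) + 5*((-1 + 3)*(-2)))/(-72 + (-1 + 3)*(-2)) + 21199) = √(9*(-59 - 360 + 5*(2*(-2)))/(-72 + 2*(-2)) + 21199) = √(9*(-59 - 360 + 5*(-4))/(-72 - 4) + 21199) = √(9*(-59 - 360 - 20)/(-76) + 21199) = √(9*(-1/76)*(-439) + 21199) = √(3951/76 + 21199) = √(1615075/76) = 5*√1227457/38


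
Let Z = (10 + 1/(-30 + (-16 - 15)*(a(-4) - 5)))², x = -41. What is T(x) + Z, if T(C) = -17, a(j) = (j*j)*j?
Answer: 369216304/4447881 ≈ 83.010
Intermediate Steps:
a(j) = j³ (a(j) = j²*j = j³)
Z = 444830281/4447881 (Z = (10 + 1/(-30 + (-16 - 15)*((-4)³ - 5)))² = (10 + 1/(-30 - 31*(-64 - 5)))² = (10 + 1/(-30 - 31*(-69)))² = (10 + 1/(-30 + 2139))² = (10 + 1/2109)² = (21091/2109)² = 444830281/4447881 ≈ 100.01)
T(x) + Z = -17 + 444830281/4447881 = 369216304/4447881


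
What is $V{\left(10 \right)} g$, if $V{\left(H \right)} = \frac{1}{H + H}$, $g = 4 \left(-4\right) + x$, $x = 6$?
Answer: $- \frac{1}{2} \approx -0.5$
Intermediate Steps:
$g = -10$ ($g = 4 \left(-4\right) + 6 = -16 + 6 = -10$)
$V{\left(H \right)} = \frac{1}{2 H}$
$V{\left(10 \right)} g = \frac{1}{2 \cdot 10} \left(-10\right) = \frac{1}{2} \cdot \frac{1}{10} \left(-10\right) = \frac{1}{20} \left(-10\right) = - \frac{1}{2}$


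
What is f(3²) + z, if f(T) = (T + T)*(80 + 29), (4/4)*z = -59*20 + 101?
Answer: 883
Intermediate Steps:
z = -1079 (z = -59*20 + 101 = -1180 + 101 = -1079)
f(T) = 218*T (f(T) = (2*T)*109 = 218*T)
f(3²) + z = 218*3² - 1079 = 218*9 - 1079 = 1962 - 1079 = 883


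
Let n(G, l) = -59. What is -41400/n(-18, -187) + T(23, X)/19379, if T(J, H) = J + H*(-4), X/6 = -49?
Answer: 802361341/1143361 ≈ 701.76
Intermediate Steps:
X = -294 (X = 6*(-49) = -294)
T(J, H) = J - 4*H
-41400/n(-18, -187) + T(23, X)/19379 = -41400/(-59) + (23 - 4*(-294))/19379 = -41400*(-1/59) + (23 + 1176)*(1/19379) = 41400/59 + 1199*(1/19379) = 41400/59 + 1199/19379 = 802361341/1143361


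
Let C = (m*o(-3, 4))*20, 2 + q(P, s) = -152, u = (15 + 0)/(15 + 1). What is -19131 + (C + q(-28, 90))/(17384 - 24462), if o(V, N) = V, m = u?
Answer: -541636031/28312 ≈ -19131.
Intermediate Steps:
u = 15/16 ≈ 0.93750
m = 15/16 ≈ 0.93750
q(P, s) = -154 (q(P, s) = -2 - 152 = -154)
C = -225/4 (C = ((15/16)*(-3))*20 = -45/16*20 = -225/4 ≈ -56.250)
-19131 + (C + q(-28, 90))/(17384 - 24462) = -19131 + (-225/4 - 154)/(17384 - 24462) = -19131 - 841/4/(-7078) = -19131 - 841/4*(-1/7078) = -19131 + 841/28312 = -541636031/28312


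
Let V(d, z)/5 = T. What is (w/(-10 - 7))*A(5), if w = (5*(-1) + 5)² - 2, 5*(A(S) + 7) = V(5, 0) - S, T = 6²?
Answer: 56/17 ≈ 3.2941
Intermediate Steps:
T = 36
V(d, z) = 180 (V(d, z) = 5*36 = 180)
A(S) = 29 - S/5 (A(S) = -7 + (180 - S)/5 = -7 + (36 - S/5) = 29 - S/5)
w = -2 (w = (-5 + 5)² - 2 = 0² - 2 = 0 - 2 = -2)
(w/(-10 - 7))*A(5) = (-2/(-10 - 7))*(29 - ⅕*5) = (-2/(-17))*(29 - 1) = -1/17*(-2)*28 = (2/17)*28 = 56/17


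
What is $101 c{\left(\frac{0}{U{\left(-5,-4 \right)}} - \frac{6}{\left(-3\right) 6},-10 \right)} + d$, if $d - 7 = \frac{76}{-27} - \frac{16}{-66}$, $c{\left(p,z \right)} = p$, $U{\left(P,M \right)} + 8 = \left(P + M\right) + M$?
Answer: $\frac{11314}{297} \approx 38.094$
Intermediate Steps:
$U{\left(P,M \right)} = -8 + P + 2 M$ ($U{\left(P,M \right)} = -8 + \left(\left(P + M\right) + M\right) = -8 + \left(\left(M + P\right) + M\right) = -8 + \left(P + 2 M\right) = -8 + P + 2 M$)
$d = \frac{1315}{297}$ ($d = 7 + \left(\frac{76}{-27} - \frac{16}{-66}\right) = 7 + \left(76 \left(- \frac{1}{27}\right) - - \frac{8}{33}\right) = 7 + \left(- \frac{76}{27} + \frac{8}{33}\right) = 7 - \frac{764}{297} = \frac{1315}{297} \approx 4.4276$)
$101 c{\left(\frac{0}{U{\left(-5,-4 \right)}} - \frac{6}{\left(-3\right) 6},-10 \right)} + d = 101 \left(\frac{0}{-8 - 5 + 2 \left(-4\right)} - \frac{6}{\left(-3\right) 6}\right) + \frac{1315}{297} = 101 \left(\frac{0}{-8 - 5 - 8} - \frac{6}{-18}\right) + \frac{1315}{297} = 101 \left(\frac{0}{-21} - - \frac{1}{3}\right) + \frac{1315}{297} = 101 \left(0 \left(- \frac{1}{21}\right) + \frac{1}{3}\right) + \frac{1315}{297} = 101 \left(0 + \frac{1}{3}\right) + \frac{1315}{297} = 101 \cdot \frac{1}{3} + \frac{1315}{297} = \frac{101}{3} + \frac{1315}{297} = \frac{11314}{297}$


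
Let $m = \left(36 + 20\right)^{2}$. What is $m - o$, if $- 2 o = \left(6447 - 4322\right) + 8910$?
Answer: $\frac{17307}{2} \approx 8653.5$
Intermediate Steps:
$m = 3136$ ($m = 56^{2} = 3136$)
$o = - \frac{11035}{2}$ ($o = - \frac{\left(6447 - 4322\right) + 8910}{2} = - \frac{2125 + 8910}{2} = \left(- \frac{1}{2}\right) 11035 = - \frac{11035}{2} \approx -5517.5$)
$m - o = 3136 - - \frac{11035}{2} = 3136 + \frac{11035}{2} = \frac{17307}{2}$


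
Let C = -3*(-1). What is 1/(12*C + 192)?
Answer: 1/228 ≈ 0.0043860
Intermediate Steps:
C = 3 (C = -1*(-3) = 3)
1/(12*C + 192) = 1/(12*3 + 192) = 1/(36 + 192) = 1/228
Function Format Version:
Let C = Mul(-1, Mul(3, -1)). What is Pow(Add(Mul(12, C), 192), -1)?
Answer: Rational(1, 228) ≈ 0.0043860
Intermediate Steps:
C = 3 (C = Mul(-1, -3) = 3)
Pow(Add(Mul(12, C), 192), -1) = Pow(Add(Mul(12, 3), 192), -1) = Pow(Add(36, 192), -1) = Pow(228, -1) = Rational(1, 228)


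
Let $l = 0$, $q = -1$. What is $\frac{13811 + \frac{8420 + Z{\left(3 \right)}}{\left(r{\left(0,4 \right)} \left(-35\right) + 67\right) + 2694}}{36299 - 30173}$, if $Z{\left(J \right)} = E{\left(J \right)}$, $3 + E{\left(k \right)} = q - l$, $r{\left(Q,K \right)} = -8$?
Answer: $\frac{42007667}{18629166} \approx 2.2549$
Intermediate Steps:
$E{\left(k \right)} = -4$ ($E{\left(k \right)} = -3 - 1 = -4$)
$Z{\left(J \right)} = -4$
$\frac{13811 + \frac{8420 + Z{\left(3 \right)}}{\left(r{\left(0,4 \right)} \left(-35\right) + 67\right) + 2694}}{36299 - 30173} = \frac{13811 + \frac{8420 - 4}{\left(\left(-8\right) \left(-35\right) + 67\right) + 2694}}{36299 - 30173} = \frac{13811 + \frac{8416}{\left(280 + 67\right) + 2694}}{6126} = \left(13811 + \frac{8416}{347 + 2694}\right) \frac{1}{6126} = \left(13811 + \frac{8416}{3041}\right) \frac{1}{6126} = \frac{42007667}{3041} \cdot \frac{1}{6126} = \frac{42007667}{18629166}$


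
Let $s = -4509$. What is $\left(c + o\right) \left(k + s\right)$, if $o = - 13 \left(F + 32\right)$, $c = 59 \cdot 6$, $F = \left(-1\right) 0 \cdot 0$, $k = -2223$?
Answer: $417384$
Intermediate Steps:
$F = 0$ ($F = 0 \cdot 0 = 0$)
$c = 354$
$o = -416$ ($o = - 13 \left(0 + 32\right) = \left(-13\right) 32 = -416$)
$\left(c + o\right) \left(k + s\right) = \left(354 - 416\right) \left(-2223 - 4509\right) = \left(-62\right) \left(-6732\right) = 417384$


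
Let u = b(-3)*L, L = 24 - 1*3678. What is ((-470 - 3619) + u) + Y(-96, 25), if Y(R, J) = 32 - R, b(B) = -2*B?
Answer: -25885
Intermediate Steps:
L = -3654 (L = 24 - 3678 = -3654)
u = -21924 (u = -2*(-3)*(-3654) = 6*(-3654) = -21924)
((-470 - 3619) + u) + Y(-96, 25) = ((-470 - 3619) - 21924) + (32 - 1*(-96)) = (-4089 - 21924) + (32 + 96) = -26013 + 128 = -25885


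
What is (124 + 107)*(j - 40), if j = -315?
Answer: -82005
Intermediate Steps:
(124 + 107)*(j - 40) = (124 + 107)*(-315 - 40) = 231*(-355) = -82005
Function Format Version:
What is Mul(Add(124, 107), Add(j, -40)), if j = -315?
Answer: -82005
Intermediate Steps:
Mul(Add(124, 107), Add(j, -40)) = Mul(Add(124, 107), Add(-315, -40)) = Mul(231, -355) = -82005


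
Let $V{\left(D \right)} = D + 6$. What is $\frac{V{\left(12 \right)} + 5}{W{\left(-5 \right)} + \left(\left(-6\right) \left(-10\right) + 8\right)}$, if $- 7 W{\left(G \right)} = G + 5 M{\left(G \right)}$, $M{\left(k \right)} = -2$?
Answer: $\frac{161}{491} \approx 0.3279$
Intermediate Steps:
$W{\left(G \right)} = \frac{10}{7} - \frac{G}{7}$ ($W{\left(G \right)} = - \frac{G + 5 \left(-2\right)}{7} = - \frac{G - 10}{7} = - \frac{-10 + G}{7} = \frac{10}{7} - \frac{G}{7}$)
$V{\left(D \right)} = 6 + D$
$\frac{V{\left(12 \right)} + 5}{W{\left(-5 \right)} + \left(\left(-6\right) \left(-10\right) + 8\right)} = \frac{\left(6 + 12\right) + 5}{\left(\frac{10}{7} - - \frac{5}{7}\right) + \left(\left(-6\right) \left(-10\right) + 8\right)} = \frac{18 + 5}{\left(\frac{10}{7} + \frac{5}{7}\right) + \left(60 + 8\right)} = \frac{23}{\frac{15}{7} + 68} = \frac{23}{\frac{491}{7}} = 23 \cdot \frac{7}{491} = \frac{161}{491}$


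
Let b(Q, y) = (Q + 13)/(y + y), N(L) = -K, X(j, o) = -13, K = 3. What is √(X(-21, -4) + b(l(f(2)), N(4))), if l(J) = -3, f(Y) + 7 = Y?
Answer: 2*I*√33/3 ≈ 3.8297*I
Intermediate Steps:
N(L) = -3 (N(L) = -1*3 = -3)
f(Y) = -7 + Y
b(Q, y) = (13 + Q)/(2*y) (b(Q, y) = (13 + Q)/((2*y)) = (13 + Q)*(1/(2*y)) = (13 + Q)/(2*y))
√(X(-21, -4) + b(l(f(2)), N(4))) = √(-13 + (½)*(13 - 3)/(-3)) = √(-13 + (½)*(-⅓)*10) = √(-13 - 5/3) = √(-44/3) = 2*I*√33/3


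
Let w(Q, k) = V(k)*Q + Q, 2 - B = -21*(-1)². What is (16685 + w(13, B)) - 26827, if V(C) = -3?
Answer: -10168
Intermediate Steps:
B = 23 (B = 2 - (-21)*(-1)² = 2 - (-21) = 2 - 1*(-21) = 2 + 21 = 23)
w(Q, k) = -2*Q (w(Q, k) = -3*Q + Q = -2*Q)
(16685 + w(13, B)) - 26827 = (16685 - 2*13) - 26827 = (16685 - 26) - 26827 = 16659 - 26827 = -10168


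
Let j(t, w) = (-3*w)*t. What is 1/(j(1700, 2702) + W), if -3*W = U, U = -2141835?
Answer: -1/13066255 ≈ -7.6533e-8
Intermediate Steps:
W = 713945 (W = -⅓*(-2141835) = 713945)
j(t, w) = -3*t*w
1/(j(1700, 2702) + W) = 1/(-3*1700*2702 + 713945) = 1/(-13780200 + 713945) = 1/(-13066255) = -1/13066255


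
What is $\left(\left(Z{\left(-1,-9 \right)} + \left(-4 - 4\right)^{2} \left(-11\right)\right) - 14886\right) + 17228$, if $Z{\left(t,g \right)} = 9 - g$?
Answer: $1656$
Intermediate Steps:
$\left(\left(Z{\left(-1,-9 \right)} + \left(-4 - 4\right)^{2} \left(-11\right)\right) - 14886\right) + 17228 = \left(\left(\left(9 - -9\right) + \left(-4 - 4\right)^{2} \left(-11\right)\right) - 14886\right) + 17228 = \left(\left(\left(9 + 9\right) + \left(-8\right)^{2} \left(-11\right)\right) - 14886\right) + 17228 = \left(\left(18 + 64 \left(-11\right)\right) - 14886\right) + 17228 = \left(\left(18 - 704\right) - 14886\right) + 17228 = \left(-686 - 14886\right) + 17228 = -15572 + 17228 = 1656$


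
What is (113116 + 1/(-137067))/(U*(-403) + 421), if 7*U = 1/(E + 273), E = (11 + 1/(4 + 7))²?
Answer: 742927725934007/2764105575516 ≈ 268.78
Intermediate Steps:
E = 14884/121 (E = (11 + 1/11)² = (122/11)² = 14884/121 ≈ 123.01)
U = 121/335419 (U = 1/(7*(14884/121 + 273)) = 1/(7*(47917/121)) = (⅐)*(121/47917) = 121/335419 ≈ 0.00036074)
(113116 + 1/(-137067))/(U*(-403) + 421) = (113116 + 1/(-137067))/((121/335419)*(-403) + 421) = (113116 - 1/137067)/(-48763/335419 + 421) = 15504470771/(137067*(141162636/335419)) = (15504470771/137067)*(335419/141162636) = 742927725934007/2764105575516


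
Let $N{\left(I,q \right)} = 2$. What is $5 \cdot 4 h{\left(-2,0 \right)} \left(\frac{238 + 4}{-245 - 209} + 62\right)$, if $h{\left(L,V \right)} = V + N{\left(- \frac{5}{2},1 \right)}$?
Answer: $\frac{558120}{227} \approx 2458.7$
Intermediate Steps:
$h{\left(L,V \right)} = 2 + V$ ($h{\left(L,V \right)} = V + 2 = 2 + V$)
$5 \cdot 4 h{\left(-2,0 \right)} \left(\frac{238 + 4}{-245 - 209} + 62\right) = 5 \cdot 4 \left(2 + 0\right) \left(\frac{238 + 4}{-245 - 209} + 62\right) = 20 \cdot 2 \left(\frac{242}{-454} + 62\right) = 40 \left(242 \left(- \frac{1}{454}\right) + 62\right) = 40 \left(- \frac{121}{227} + 62\right) = 40 \cdot \frac{13953}{227} = \frac{558120}{227}$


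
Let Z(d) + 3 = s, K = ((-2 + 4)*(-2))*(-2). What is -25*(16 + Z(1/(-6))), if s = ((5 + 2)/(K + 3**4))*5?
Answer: -29800/89 ≈ -334.83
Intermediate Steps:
K = 8 (K = (2*(-2))*(-2) = -4*(-2) = 8)
s = 35/89 (s = ((5 + 2)/(8 + 3**4))*5 = (7/(8 + 81))*5 = (7/89)*5 = 35/89 ≈ 0.39326)
Z(d) = -232/89 (Z(d) = -3 + 35/89 = -232/89)
-25*(16 + Z(1/(-6))) = -25*(16 - 232/89) = -25*1192/89 = -29800/89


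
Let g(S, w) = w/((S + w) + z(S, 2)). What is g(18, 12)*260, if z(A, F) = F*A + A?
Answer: 260/7 ≈ 37.143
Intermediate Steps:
z(A, F) = A + A*F (z(A, F) = A*F + A = A + A*F)
g(S, w) = w/(w + 4*S) (g(S, w) = w/((S + w) + S*(1 + 2)) = w/((S + w) + S*3) = w/((S + w) + 3*S) = w/(w + 4*S))
g(18, 12)*260 = (12/(12 + 4*18))*260 = (12/(12 + 72))*260 = (12/84)*260 = (12*(1/84))*260 = (⅐)*260 = 260/7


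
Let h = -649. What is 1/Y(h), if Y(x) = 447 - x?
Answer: 1/1096 ≈ 0.00091241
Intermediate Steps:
1/Y(h) = 1/(447 - 1*(-649)) = 1/(447 + 649) = 1/1096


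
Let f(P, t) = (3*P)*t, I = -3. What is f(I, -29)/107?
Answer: 261/107 ≈ 2.4393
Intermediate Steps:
f(P, t) = 3*P*t
f(I, -29)/107 = (3*(-3)*(-29))/107 = 261*(1/107) = 261/107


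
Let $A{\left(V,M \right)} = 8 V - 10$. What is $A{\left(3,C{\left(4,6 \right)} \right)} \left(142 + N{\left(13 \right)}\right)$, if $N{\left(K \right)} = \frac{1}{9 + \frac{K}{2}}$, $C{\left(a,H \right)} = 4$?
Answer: $\frac{61656}{31} \approx 1988.9$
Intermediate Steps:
$A{\left(V,M \right)} = -10 + 8 V$
$N{\left(K \right)} = \frac{1}{9 + \frac{K}{2}}$ ($N{\left(K \right)} = \frac{1}{9 + K \frac{1}{2}} = \frac{1}{9 + \frac{K}{2}}$)
$A{\left(3,C{\left(4,6 \right)} \right)} \left(142 + N{\left(13 \right)}\right) = \left(-10 + 8 \cdot 3\right) \left(142 + \frac{2}{18 + 13}\right) = \left(-10 + 24\right) \left(142 + \frac{2}{31}\right) = 14 \left(142 + 2 \cdot \frac{1}{31}\right) = 14 \left(142 + \frac{2}{31}\right) = 14 \cdot \frac{4404}{31} = \frac{61656}{31}$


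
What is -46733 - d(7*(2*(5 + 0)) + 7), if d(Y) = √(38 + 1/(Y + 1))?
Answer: -46733 - √231270/78 ≈ -46739.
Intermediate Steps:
d(Y) = √(38 + 1/(1 + Y))
-46733 - d(7*(2*(5 + 0)) + 7) = -46733 - √((39 + 38*(7*(2*(5 + 0)) + 7))/(1 + (7*(2*(5 + 0)) + 7))) = -46733 - √((39 + 38*(7*(2*5) + 7))/(1 + (7*(2*5) + 7))) = -46733 - √((39 + 38*(7*10 + 7))/(1 + (7*10 + 7))) = -46733 - √((39 + 38*(70 + 7))/(1 + (70 + 7))) = -46733 - √((39 + 38*77)/(1 + 77)) = -46733 - √((39 + 2926)/78) = -46733 - √((1/78)*2965) = -46733 - √(2965/78) = -46733 - √231270/78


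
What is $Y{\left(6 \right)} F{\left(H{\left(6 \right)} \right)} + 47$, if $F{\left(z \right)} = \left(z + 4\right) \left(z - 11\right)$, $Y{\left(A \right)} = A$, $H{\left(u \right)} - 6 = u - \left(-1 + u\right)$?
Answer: $-217$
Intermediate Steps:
$H{\left(u \right)} = 7$ ($H{\left(u \right)} = 6 + \left(u - \left(-1 + u\right)\right) = 6 + 1 = 7$)
$F{\left(z \right)} = \left(-11 + z\right) \left(4 + z\right)$ ($F{\left(z \right)} = \left(4 + z\right) \left(-11 + z\right) = \left(-11 + z\right) \left(4 + z\right)$)
$Y{\left(6 \right)} F{\left(H{\left(6 \right)} \right)} + 47 = 6 \left(-44 + 7^{2} - 49\right) + 47 = 6 \left(-44 + 49 - 49\right) + 47 = 6 \left(-44\right) + 47 = -264 + 47 = -217$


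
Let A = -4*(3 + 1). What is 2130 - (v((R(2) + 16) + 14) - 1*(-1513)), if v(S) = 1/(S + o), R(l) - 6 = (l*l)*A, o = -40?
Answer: 41957/68 ≈ 617.01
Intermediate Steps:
A = -16 (A = -4*4 = -16)
R(l) = 6 - 16*l² (R(l) = 6 + (l*l)*(-16) = 6 + l²*(-16) = 6 - 16*l²)
v(S) = 1/(-40 + S) (v(S) = 1/(S - 40) = 1/(-40 + S))
2130 - (v((R(2) + 16) + 14) - 1*(-1513)) = 2130 - (1/(-40 + (((6 - 16*2²) + 16) + 14)) - 1*(-1513)) = 2130 - (1/(-40 + (((6 - 16*4) + 16) + 14)) + 1513) = 2130 - (1/(-40 + (((6 - 64) + 16) + 14)) + 1513) = 2130 - (1/(-40 + ((-58 + 16) + 14)) + 1513) = 2130 - (1/(-40 + (-42 + 14)) + 1513) = 2130 - (1/(-40 - 28) + 1513) = 2130 - (1/(-68) + 1513) = 2130 - (-1/68 + 1513) = 2130 - 1*102883/68 = 2130 - 102883/68 = 41957/68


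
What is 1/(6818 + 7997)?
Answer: 1/14815 ≈ 6.7499e-5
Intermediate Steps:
1/(6818 + 7997) = 1/14815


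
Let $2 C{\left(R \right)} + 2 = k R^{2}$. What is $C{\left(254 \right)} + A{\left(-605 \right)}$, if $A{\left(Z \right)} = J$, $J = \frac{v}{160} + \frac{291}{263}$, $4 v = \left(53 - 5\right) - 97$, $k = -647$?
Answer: $- \frac{3512994259287}{168320} \approx -2.0871 \cdot 10^{7}$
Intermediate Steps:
$v = - \frac{49}{4}$ ($v = \frac{\left(53 - 5\right) - 97}{4} = \frac{48 - 97}{4} = \frac{1}{4} \left(-49\right) = - \frac{49}{4} \approx -12.25$)
$C{\left(R \right)} = -1 - \frac{647 R^{2}}{2}$ ($C{\left(R \right)} = -1 + \frac{\left(-647\right) R^{2}}{2} = -1 - \frac{647 R^{2}}{2}$)
$J = \frac{173353}{168320}$ ($J = - \frac{49}{4 \cdot 160} + \frac{291}{263} = \left(- \frac{49}{4}\right) \frac{1}{160} + 291 \cdot \frac{1}{263} = - \frac{49}{640} + \frac{291}{263} = \frac{173353}{168320} \approx 1.0299$)
$A{\left(Z \right)} = \frac{173353}{168320}$
$C{\left(254 \right)} + A{\left(-605 \right)} = \left(-1 - \frac{647 \cdot 254^{2}}{2}\right) + \frac{173353}{168320} = \left(-1 - 20870926\right) + \frac{173353}{168320} = -20870927 + \frac{173353}{168320} = - \frac{3512994259287}{168320}$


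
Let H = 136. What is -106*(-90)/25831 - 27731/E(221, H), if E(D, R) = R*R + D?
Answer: -537759281/483478827 ≈ -1.1123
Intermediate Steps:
E(D, R) = D + R**2 (E(D, R) = R**2 + D = D + R**2)
-106*(-90)/25831 - 27731/E(221, H) = -106*(-90)/25831 - 27731/(221 + 136**2) = 9540*(1/25831) - 27731/(221 + 18496) = 9540/25831 - 27731/18717 = -537759281/483478827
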